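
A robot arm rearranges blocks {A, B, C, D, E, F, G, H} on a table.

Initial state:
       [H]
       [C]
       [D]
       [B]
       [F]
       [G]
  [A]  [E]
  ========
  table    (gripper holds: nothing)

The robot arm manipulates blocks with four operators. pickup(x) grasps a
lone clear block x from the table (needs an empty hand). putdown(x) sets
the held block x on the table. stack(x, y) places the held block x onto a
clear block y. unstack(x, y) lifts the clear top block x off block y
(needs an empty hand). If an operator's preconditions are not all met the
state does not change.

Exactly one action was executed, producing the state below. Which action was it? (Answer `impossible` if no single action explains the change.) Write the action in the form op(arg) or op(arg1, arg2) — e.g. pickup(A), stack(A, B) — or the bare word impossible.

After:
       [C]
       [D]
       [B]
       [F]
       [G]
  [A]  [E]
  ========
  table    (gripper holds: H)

unstack(H, C)

target: towers=[A; E/G/F/B/D/C] holding=H
         pickup(A) → towers=[E/G/F/B/D/C/H] holding=A
     unstack(H, C) → towers=[A; E/G/F/B/D/C] holding=H  ← match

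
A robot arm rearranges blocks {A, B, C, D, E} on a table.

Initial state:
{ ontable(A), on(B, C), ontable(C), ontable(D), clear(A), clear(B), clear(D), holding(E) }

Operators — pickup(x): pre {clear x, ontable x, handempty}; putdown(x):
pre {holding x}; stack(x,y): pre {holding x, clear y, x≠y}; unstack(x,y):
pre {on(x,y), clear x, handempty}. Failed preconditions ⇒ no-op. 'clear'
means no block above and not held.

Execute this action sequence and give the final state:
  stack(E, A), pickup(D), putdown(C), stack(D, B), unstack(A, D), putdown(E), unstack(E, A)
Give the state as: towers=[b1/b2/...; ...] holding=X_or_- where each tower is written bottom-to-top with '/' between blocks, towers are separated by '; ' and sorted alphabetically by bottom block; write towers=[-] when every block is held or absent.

towers=[A; C/B/D] holding=E

step 1 (stack(E, A)): towers=[A/E; C/B; D] holding=-
step 2 (pickup(D)): towers=[A/E; C/B] holding=D
step 3 (putdown(C)) [no-op]: towers=[A/E; C/B] holding=D
step 4 (stack(D, B)): towers=[A/E; C/B/D] holding=-
step 5 (unstack(A, D)) [no-op]: towers=[A/E; C/B/D] holding=-
step 6 (putdown(E)) [no-op]: towers=[A/E; C/B/D] holding=-
step 7 (unstack(E, A)): towers=[A; C/B/D] holding=E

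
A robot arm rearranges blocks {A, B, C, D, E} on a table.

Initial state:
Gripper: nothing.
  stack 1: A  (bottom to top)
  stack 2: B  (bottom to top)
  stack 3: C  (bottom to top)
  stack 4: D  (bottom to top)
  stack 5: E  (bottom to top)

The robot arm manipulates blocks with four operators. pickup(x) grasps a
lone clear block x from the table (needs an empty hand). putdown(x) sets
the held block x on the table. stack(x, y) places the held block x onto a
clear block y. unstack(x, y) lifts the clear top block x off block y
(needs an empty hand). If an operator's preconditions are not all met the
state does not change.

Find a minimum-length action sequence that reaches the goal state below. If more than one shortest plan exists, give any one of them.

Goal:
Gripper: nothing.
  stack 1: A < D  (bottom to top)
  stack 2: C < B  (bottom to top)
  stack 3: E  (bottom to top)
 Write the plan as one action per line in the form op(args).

pickup(B)
stack(B, C)
pickup(D)
stack(D, A)

step 1 (pickup(B)): towers=[A; C; D; E] holding=B
step 2 (stack(B, C)): towers=[A; C/B; D; E] holding=-
step 3 (pickup(D)): towers=[A; C/B; E] holding=D
step 4 (stack(D, A)): towers=[A/D; C/B; E] holding=-
goal check: towers=[A/D; C/B; E] holding=- — reached (length 4, optimal by BFS)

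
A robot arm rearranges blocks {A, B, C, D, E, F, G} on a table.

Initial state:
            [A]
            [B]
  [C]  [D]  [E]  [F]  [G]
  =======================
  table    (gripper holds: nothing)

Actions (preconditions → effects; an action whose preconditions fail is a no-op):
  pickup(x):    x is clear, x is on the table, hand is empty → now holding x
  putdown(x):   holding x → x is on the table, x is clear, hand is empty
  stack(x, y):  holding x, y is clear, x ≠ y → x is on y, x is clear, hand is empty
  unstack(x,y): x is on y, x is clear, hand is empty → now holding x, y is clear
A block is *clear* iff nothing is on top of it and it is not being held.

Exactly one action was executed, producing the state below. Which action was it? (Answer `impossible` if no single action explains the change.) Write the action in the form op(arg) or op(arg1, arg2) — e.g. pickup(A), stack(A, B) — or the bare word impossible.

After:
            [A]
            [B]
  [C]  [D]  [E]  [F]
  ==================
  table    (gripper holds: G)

pickup(G)

target: towers=[C; D; E/B/A; F] holding=G
         pickup(F) → towers=[C; D; E/B/A; G] holding=F
         pickup(G) → towers=[C; D; E/B/A; F] holding=G  ← match
         pickup(D) → towers=[C; E/B/A; F; G] holding=D
     unstack(A, B) → towers=[C; D; E/B; F; G] holding=A
         pickup(C) → towers=[D; E/B/A; F; G] holding=C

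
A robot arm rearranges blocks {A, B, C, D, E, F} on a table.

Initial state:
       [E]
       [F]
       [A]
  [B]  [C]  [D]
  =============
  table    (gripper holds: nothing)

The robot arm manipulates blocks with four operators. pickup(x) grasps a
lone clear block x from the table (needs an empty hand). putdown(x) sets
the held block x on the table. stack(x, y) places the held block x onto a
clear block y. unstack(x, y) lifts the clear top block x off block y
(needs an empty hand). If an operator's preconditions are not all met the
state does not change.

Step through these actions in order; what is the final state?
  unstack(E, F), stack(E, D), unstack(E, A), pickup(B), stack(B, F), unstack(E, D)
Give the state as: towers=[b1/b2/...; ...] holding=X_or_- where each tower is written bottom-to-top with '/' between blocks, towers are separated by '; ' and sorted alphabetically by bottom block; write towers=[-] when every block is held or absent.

step 1 (unstack(E, F)): towers=[B; C/A/F; D] holding=E
step 2 (stack(E, D)): towers=[B; C/A/F; D/E] holding=-
step 3 (unstack(E, A)) [no-op]: towers=[B; C/A/F; D/E] holding=-
step 4 (pickup(B)): towers=[C/A/F; D/E] holding=B
step 5 (stack(B, F)): towers=[C/A/F/B; D/E] holding=-
step 6 (unstack(E, D)): towers=[C/A/F/B; D] holding=E

towers=[C/A/F/B; D] holding=E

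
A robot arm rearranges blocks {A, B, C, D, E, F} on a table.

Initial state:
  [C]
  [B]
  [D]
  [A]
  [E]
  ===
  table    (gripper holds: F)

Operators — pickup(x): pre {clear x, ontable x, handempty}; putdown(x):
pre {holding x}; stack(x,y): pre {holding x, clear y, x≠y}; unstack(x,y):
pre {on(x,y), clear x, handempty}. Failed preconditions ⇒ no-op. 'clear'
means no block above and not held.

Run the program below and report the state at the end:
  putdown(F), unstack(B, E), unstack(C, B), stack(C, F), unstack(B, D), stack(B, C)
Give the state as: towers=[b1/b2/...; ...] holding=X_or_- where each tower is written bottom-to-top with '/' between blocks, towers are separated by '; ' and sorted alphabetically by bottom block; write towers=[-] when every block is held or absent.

towers=[E/A/D; F/C/B] holding=-

step 1 (putdown(F)): towers=[E/A/D/B/C; F] holding=-
step 2 (unstack(B, E)) [no-op]: towers=[E/A/D/B/C; F] holding=-
step 3 (unstack(C, B)): towers=[E/A/D/B; F] holding=C
step 4 (stack(C, F)): towers=[E/A/D/B; F/C] holding=-
step 5 (unstack(B, D)): towers=[E/A/D; F/C] holding=B
step 6 (stack(B, C)): towers=[E/A/D; F/C/B] holding=-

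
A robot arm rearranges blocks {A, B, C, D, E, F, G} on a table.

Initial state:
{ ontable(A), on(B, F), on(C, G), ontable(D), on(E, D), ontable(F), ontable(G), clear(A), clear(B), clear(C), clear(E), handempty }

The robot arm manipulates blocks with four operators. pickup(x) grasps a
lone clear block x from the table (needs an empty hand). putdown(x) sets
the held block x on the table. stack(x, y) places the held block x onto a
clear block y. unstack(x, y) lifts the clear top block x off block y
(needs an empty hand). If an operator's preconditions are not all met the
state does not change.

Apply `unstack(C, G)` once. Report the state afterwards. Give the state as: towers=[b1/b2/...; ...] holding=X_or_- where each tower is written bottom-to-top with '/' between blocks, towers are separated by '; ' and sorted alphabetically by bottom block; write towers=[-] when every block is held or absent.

towers=[A; D/E; F/B; G] holding=C

before: towers=[A; D/E; F/B; G/C] holding=-
pre[unstack(C, G)]: on(C,G) yes, clear(C) yes, handempty yes
all met → apply unstack(C, G)
after:  towers=[A; D/E; F/B; G] holding=C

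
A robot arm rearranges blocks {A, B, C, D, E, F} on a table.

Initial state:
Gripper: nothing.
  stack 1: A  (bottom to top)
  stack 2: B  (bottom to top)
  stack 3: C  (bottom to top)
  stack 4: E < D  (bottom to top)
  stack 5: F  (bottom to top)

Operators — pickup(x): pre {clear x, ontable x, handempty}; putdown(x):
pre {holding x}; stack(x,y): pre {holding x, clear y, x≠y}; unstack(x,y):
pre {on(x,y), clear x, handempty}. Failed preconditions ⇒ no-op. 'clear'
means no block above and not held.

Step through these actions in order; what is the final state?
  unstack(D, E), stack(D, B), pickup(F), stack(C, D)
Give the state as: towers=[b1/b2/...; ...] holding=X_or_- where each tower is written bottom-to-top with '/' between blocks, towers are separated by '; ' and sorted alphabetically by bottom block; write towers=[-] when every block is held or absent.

step 1 (unstack(D, E)): towers=[A; B; C; E; F] holding=D
step 2 (stack(D, B)): towers=[A; B/D; C; E; F] holding=-
step 3 (pickup(F)): towers=[A; B/D; C; E] holding=F
step 4 (stack(C, D)) [no-op]: towers=[A; B/D; C; E] holding=F

towers=[A; B/D; C; E] holding=F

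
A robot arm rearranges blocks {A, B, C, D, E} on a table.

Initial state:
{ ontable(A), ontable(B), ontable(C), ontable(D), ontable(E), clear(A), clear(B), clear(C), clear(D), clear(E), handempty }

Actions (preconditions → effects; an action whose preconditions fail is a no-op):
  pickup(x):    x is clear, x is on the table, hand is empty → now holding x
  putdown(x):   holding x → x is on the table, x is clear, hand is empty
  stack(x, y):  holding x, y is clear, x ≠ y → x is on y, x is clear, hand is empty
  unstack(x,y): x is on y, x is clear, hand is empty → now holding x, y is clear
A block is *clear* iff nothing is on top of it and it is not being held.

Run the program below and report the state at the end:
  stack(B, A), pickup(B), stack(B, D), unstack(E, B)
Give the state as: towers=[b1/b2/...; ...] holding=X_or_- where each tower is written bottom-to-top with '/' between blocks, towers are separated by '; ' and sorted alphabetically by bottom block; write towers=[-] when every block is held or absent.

step 1 (stack(B, A)) [no-op]: towers=[A; B; C; D; E] holding=-
step 2 (pickup(B)): towers=[A; C; D; E] holding=B
step 3 (stack(B, D)): towers=[A; C; D/B; E] holding=-
step 4 (unstack(E, B)) [no-op]: towers=[A; C; D/B; E] holding=-

towers=[A; C; D/B; E] holding=-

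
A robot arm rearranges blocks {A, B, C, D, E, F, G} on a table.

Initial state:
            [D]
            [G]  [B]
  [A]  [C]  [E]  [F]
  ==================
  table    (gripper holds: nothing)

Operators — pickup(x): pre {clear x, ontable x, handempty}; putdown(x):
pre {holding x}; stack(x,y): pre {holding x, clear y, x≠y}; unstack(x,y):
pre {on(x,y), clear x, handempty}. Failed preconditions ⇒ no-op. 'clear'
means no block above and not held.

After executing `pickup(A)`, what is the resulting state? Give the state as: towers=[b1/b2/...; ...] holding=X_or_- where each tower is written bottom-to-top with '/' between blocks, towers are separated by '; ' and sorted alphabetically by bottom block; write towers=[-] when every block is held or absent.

towers=[C; E/G/D; F/B] holding=A

before: towers=[A; C; E/G/D; F/B] holding=-
pre[pickup(A)]: clear(A) ✓, ontable(A) ✓, handempty ✓
all met → apply pickup(A)
after:  towers=[C; E/G/D; F/B] holding=A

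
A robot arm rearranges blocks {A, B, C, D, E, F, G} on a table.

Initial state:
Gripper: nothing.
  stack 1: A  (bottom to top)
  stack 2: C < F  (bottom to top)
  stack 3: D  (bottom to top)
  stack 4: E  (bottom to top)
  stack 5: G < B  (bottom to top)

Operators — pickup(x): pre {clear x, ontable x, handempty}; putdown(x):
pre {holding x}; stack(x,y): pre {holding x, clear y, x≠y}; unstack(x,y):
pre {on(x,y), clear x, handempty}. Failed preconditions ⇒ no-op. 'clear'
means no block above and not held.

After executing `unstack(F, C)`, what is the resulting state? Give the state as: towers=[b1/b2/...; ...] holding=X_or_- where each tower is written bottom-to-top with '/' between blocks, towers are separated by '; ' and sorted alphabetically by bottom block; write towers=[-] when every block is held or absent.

before: towers=[A; C/F; D; E; G/B] holding=-
pre[unstack(F, C)]: on(F,C) ✓, clear(F) ✓, handempty ✓
all met → apply unstack(F, C)
after:  towers=[A; C; D; E; G/B] holding=F

towers=[A; C; D; E; G/B] holding=F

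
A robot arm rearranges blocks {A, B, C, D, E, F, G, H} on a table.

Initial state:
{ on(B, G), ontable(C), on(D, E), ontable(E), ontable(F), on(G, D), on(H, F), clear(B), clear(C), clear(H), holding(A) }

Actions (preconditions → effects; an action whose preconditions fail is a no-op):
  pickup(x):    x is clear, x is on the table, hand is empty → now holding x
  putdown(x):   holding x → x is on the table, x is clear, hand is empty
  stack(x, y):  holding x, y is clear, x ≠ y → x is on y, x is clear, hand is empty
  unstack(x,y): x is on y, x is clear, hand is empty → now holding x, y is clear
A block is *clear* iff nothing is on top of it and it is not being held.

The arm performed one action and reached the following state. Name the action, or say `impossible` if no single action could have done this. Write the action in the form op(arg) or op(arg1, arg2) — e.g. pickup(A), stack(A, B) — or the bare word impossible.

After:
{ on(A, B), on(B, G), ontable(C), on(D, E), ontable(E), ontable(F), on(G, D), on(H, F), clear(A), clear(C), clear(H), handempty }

stack(A, B)

target: towers=[C; E/D/G/B/A; F/H] holding=-
        putdown(A) → towers=[A; C; E/D/G/B; F/H] holding=-
       stack(A, H) → towers=[C; E/D/G/B; F/H/A] holding=-
       stack(A, B) → towers=[C; E/D/G/B/A; F/H] holding=-  ← match
       stack(A, C) → towers=[C/A; E/D/G/B; F/H] holding=-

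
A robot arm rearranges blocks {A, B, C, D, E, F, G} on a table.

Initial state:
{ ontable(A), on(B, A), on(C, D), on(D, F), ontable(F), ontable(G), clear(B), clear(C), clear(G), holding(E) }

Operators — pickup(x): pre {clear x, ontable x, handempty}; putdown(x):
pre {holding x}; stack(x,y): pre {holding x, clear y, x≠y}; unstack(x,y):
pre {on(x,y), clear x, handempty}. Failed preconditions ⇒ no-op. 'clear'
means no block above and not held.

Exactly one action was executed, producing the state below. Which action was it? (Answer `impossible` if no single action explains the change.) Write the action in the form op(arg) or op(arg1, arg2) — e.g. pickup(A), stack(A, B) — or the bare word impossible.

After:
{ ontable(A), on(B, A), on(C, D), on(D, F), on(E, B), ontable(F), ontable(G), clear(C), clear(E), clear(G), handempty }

stack(E, B)

target: towers=[A/B/E; F/D/C; G] holding=-
        putdown(E) → towers=[A/B; E; F/D/C; G] holding=-
       stack(E, B) → towers=[A/B/E; F/D/C; G] holding=-  ← match
       stack(E, G) → towers=[A/B; F/D/C; G/E] holding=-
       stack(E, C) → towers=[A/B; F/D/C/E; G] holding=-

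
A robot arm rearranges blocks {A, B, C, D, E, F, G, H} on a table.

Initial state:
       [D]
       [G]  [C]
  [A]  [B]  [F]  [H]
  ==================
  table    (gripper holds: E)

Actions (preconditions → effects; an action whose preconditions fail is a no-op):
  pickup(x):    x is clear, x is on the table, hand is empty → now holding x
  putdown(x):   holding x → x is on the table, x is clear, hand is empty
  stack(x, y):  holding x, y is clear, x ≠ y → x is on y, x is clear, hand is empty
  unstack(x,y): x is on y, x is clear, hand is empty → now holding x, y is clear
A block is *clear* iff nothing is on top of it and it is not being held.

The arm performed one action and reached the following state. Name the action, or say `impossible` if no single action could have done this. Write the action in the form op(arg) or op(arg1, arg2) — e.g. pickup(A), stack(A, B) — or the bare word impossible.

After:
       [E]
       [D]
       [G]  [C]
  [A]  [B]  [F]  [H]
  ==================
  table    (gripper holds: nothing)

target: towers=[A; B/G/D/E; F/C; H] holding=-
        putdown(E) → towers=[A; B/G/D; E; F/C; H] holding=-
       stack(E, A) → towers=[A/E; B/G/D; F/C; H] holding=-
       stack(E, H) → towers=[A; B/G/D; F/C; H/E] holding=-
       stack(E, D) → towers=[A; B/G/D/E; F/C; H] holding=-  ← match
       stack(E, C) → towers=[A; B/G/D; F/C/E; H] holding=-

stack(E, D)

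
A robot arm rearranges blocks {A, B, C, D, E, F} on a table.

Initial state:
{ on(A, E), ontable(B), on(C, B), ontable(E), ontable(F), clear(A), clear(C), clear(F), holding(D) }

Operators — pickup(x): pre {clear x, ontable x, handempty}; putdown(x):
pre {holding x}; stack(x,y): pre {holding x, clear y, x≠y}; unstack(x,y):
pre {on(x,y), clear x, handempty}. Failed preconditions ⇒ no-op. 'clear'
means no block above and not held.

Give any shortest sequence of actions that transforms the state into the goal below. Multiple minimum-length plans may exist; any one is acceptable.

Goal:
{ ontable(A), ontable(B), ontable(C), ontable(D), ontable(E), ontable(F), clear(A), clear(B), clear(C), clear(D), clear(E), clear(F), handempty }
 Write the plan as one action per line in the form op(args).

step 1 (putdown(D)): towers=[B/C; D; E/A; F] holding=-
step 2 (unstack(A, E)): towers=[B/C; D; E; F] holding=A
step 3 (putdown(A)): towers=[A; B/C; D; E; F] holding=-
step 4 (unstack(C, B)): towers=[A; B; D; E; F] holding=C
step 5 (putdown(C)): towers=[A; B; C; D; E; F] holding=-
goal check: towers=[A; B; C; D; E; F] holding=- — reached (length 5, optimal by BFS)

putdown(D)
unstack(A, E)
putdown(A)
unstack(C, B)
putdown(C)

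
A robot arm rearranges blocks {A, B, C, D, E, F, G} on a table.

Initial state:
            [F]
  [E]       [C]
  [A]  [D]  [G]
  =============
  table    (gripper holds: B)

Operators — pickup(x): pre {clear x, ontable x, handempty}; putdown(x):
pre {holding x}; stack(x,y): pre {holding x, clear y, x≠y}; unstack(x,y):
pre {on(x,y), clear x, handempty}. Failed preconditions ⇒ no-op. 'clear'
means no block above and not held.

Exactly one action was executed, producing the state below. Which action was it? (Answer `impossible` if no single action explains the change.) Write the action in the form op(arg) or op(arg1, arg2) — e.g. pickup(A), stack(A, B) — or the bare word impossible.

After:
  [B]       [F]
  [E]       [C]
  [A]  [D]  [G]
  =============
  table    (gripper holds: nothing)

target: towers=[A/E/B; D; G/C/F] holding=-
        putdown(B) → towers=[A/E; B; D; G/C/F] holding=-
       stack(B, F) → towers=[A/E; D; G/C/F/B] holding=-
       stack(B, D) → towers=[A/E; D/B; G/C/F] holding=-
       stack(B, E) → towers=[A/E/B; D; G/C/F] holding=-  ← match

stack(B, E)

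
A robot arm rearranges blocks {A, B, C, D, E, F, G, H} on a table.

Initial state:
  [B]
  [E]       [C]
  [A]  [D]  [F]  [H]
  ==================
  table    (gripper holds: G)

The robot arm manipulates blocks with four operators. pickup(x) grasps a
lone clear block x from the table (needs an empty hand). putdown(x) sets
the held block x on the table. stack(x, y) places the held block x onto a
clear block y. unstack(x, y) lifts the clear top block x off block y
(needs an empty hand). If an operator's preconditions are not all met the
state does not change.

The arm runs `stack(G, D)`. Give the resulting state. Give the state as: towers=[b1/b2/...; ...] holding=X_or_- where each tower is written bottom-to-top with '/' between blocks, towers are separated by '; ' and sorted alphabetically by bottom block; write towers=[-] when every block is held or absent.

before: towers=[A/E/B; D; F/C; H] holding=G
pre[stack(G, D)]: holding(G) yes, clear(D) yes, G≠D yes
all met → apply stack(G, D)
after:  towers=[A/E/B; D/G; F/C; H] holding=-

towers=[A/E/B; D/G; F/C; H] holding=-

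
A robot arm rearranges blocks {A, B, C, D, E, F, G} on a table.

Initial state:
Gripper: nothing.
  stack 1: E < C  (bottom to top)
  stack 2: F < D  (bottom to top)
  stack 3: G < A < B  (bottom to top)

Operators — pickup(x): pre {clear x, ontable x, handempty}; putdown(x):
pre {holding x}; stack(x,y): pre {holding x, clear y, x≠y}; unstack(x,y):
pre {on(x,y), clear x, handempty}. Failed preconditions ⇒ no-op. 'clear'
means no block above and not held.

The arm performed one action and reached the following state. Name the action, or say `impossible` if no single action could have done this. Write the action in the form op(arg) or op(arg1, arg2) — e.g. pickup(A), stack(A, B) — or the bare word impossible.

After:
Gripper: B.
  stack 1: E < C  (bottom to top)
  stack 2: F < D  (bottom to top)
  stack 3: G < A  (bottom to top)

target: towers=[E/C; F/D; G/A] holding=B
     unstack(B, A) → towers=[E/C; F/D; G/A] holding=B  ← match
     unstack(D, F) → towers=[E/C; F; G/A/B] holding=D
     unstack(C, E) → towers=[E; F/D; G/A/B] holding=C

unstack(B, A)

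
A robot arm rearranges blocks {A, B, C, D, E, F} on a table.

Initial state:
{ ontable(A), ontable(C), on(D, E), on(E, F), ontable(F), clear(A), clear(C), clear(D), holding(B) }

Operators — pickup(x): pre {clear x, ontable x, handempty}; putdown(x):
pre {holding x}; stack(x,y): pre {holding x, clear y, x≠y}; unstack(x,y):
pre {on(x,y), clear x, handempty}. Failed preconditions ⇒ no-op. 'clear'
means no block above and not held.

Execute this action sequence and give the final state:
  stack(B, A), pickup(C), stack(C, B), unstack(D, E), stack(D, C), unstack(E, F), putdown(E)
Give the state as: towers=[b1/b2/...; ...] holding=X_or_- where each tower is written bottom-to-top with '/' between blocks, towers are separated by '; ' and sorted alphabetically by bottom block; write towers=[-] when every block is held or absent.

towers=[A/B/C/D; E; F] holding=-

step 1 (stack(B, A)): towers=[A/B; C; F/E/D] holding=-
step 2 (pickup(C)): towers=[A/B; F/E/D] holding=C
step 3 (stack(C, B)): towers=[A/B/C; F/E/D] holding=-
step 4 (unstack(D, E)): towers=[A/B/C; F/E] holding=D
step 5 (stack(D, C)): towers=[A/B/C/D; F/E] holding=-
step 6 (unstack(E, F)): towers=[A/B/C/D; F] holding=E
step 7 (putdown(E)): towers=[A/B/C/D; E; F] holding=-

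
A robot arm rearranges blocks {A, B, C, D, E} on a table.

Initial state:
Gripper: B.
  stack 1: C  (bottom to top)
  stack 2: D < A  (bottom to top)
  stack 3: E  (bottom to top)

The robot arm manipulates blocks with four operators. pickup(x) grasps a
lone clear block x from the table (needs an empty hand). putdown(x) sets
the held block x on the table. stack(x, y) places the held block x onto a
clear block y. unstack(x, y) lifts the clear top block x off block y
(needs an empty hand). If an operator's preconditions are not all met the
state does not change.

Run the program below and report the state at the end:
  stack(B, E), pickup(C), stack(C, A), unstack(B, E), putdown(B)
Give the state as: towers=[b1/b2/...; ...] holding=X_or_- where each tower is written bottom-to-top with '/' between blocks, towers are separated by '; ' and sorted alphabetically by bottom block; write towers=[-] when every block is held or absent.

step 1 (stack(B, E)): towers=[C; D/A; E/B] holding=-
step 2 (pickup(C)): towers=[D/A; E/B] holding=C
step 3 (stack(C, A)): towers=[D/A/C; E/B] holding=-
step 4 (unstack(B, E)): towers=[D/A/C; E] holding=B
step 5 (putdown(B)): towers=[B; D/A/C; E] holding=-

towers=[B; D/A/C; E] holding=-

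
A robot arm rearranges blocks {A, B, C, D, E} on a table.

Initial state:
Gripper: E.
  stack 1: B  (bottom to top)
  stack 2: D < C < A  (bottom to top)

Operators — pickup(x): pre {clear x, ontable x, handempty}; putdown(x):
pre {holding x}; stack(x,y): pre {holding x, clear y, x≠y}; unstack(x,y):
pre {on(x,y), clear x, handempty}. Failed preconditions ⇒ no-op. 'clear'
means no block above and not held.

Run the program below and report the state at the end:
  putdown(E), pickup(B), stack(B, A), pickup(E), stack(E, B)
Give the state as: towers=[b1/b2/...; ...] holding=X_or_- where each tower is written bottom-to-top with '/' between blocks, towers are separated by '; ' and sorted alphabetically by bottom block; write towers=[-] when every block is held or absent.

towers=[D/C/A/B/E] holding=-

step 1 (putdown(E)): towers=[B; D/C/A; E] holding=-
step 2 (pickup(B)): towers=[D/C/A; E] holding=B
step 3 (stack(B, A)): towers=[D/C/A/B; E] holding=-
step 4 (pickup(E)): towers=[D/C/A/B] holding=E
step 5 (stack(E, B)): towers=[D/C/A/B/E] holding=-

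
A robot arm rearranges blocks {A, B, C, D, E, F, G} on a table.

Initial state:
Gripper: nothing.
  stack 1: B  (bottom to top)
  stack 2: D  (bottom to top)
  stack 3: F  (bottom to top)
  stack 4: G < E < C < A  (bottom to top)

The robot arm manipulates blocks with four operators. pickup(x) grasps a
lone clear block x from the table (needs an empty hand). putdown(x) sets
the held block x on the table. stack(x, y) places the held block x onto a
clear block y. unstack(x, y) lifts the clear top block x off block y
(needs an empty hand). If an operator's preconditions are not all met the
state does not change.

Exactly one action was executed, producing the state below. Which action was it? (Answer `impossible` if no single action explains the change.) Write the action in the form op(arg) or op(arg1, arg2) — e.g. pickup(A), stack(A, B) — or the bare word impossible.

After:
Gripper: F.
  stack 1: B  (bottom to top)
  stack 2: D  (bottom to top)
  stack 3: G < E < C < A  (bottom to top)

pickup(F)

target: towers=[B; D; G/E/C/A] holding=F
         pickup(B) → towers=[D; F; G/E/C/A] holding=B
         pickup(F) → towers=[B; D; G/E/C/A] holding=F  ← match
         pickup(D) → towers=[B; F; G/E/C/A] holding=D
     unstack(A, C) → towers=[B; D; F; G/E/C] holding=A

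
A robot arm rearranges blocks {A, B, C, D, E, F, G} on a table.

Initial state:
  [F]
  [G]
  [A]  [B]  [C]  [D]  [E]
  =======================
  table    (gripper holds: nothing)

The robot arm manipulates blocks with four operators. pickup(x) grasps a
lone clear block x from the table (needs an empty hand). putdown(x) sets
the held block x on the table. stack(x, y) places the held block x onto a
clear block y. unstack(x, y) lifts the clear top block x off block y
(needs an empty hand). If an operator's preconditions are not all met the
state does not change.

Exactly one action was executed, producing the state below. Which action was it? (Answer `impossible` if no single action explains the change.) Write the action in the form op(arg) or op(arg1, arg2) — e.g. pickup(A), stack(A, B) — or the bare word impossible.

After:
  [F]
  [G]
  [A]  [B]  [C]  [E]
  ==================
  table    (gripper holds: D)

pickup(D)

target: towers=[A/G/F; B; C; E] holding=D
         pickup(B) → towers=[A/G/F; C; D; E] holding=B
     unstack(F, G) → towers=[A/G; B; C; D; E] holding=F
         pickup(D) → towers=[A/G/F; B; C; E] holding=D  ← match
         pickup(E) → towers=[A/G/F; B; C; D] holding=E
         pickup(C) → towers=[A/G/F; B; D; E] holding=C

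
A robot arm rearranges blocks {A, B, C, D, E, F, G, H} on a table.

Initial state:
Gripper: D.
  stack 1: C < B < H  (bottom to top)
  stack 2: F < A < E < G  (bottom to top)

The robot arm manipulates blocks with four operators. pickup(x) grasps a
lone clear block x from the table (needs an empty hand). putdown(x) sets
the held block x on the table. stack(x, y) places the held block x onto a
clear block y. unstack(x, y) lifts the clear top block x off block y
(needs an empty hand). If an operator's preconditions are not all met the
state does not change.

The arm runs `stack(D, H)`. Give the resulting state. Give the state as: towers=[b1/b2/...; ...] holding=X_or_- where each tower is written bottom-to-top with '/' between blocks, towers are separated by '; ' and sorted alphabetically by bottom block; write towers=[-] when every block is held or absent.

towers=[C/B/H/D; F/A/E/G] holding=-

before: towers=[C/B/H; F/A/E/G] holding=D
pre[stack(D, H)]: holding(D) ok, clear(H) ok, D≠H ok
all met → apply stack(D, H)
after:  towers=[C/B/H/D; F/A/E/G] holding=-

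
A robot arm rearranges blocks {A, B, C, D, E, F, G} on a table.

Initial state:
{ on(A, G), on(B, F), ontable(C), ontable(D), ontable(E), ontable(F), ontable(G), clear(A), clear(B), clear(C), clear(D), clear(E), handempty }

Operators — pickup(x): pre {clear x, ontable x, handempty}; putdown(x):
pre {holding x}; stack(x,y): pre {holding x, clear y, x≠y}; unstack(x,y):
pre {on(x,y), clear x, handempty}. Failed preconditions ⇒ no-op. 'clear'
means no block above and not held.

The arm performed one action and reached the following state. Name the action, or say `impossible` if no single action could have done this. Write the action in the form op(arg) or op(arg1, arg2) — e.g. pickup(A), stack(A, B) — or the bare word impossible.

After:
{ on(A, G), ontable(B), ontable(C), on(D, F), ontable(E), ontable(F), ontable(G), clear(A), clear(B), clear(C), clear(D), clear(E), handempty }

impossible

target: towers=[B; C; E; F/D; G/A] holding=-
     unstack(B, F) → towers=[C; D; E; F; G/A] holding=B
         pickup(D) → towers=[C; E; F/B; G/A] holding=D
     unstack(A, G) → towers=[C; D; E; F/B; G] holding=A
         pickup(E) → towers=[C; D; F/B; G/A] holding=E
         pickup(C) → towers=[D; E; F/B; G/A] holding=C
none of the 5 applicable actions match → impossible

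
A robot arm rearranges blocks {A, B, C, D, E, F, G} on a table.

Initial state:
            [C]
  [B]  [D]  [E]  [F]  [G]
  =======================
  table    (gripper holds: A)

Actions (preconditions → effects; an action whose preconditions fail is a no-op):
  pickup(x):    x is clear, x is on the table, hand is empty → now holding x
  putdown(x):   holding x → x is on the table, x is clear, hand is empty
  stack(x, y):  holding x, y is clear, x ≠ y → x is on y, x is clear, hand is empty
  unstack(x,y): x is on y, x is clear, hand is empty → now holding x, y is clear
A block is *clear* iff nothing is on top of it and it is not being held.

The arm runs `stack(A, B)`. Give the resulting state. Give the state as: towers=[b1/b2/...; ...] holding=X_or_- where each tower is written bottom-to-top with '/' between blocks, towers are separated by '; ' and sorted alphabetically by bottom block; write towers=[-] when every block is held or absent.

before: towers=[B; D; E/C; F; G] holding=A
pre[stack(A, B)]: holding(A) ✓, clear(B) ✓, A≠B ✓
all met → apply stack(A, B)
after:  towers=[B/A; D; E/C; F; G] holding=-

towers=[B/A; D; E/C; F; G] holding=-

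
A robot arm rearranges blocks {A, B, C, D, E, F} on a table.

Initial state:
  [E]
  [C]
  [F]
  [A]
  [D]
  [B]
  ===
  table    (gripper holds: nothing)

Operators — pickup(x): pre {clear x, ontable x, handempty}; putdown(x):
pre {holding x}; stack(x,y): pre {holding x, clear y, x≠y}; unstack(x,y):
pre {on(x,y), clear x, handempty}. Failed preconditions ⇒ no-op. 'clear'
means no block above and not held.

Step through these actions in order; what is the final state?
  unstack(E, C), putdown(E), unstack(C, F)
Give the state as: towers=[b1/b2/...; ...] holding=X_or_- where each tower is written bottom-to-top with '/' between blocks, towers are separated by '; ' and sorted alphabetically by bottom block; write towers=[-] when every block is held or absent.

step 1 (unstack(E, C)): towers=[B/D/A/F/C] holding=E
step 2 (putdown(E)): towers=[B/D/A/F/C; E] holding=-
step 3 (unstack(C, F)): towers=[B/D/A/F; E] holding=C

towers=[B/D/A/F; E] holding=C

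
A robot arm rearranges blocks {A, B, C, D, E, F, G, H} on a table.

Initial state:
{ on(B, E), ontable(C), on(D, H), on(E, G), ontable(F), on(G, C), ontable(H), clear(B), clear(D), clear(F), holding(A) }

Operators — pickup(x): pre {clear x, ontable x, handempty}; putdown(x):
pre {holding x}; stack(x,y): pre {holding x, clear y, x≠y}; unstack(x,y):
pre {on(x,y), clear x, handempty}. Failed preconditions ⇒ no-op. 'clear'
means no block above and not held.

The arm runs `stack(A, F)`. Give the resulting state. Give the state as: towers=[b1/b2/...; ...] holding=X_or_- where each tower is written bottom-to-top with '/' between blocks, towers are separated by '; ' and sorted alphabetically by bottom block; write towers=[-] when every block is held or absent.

towers=[C/G/E/B; F/A; H/D] holding=-

before: towers=[C/G/E/B; F; H/D] holding=A
pre[stack(A, F)]: holding(A) yes, clear(F) yes, A≠F yes
all met → apply stack(A, F)
after:  towers=[C/G/E/B; F/A; H/D] holding=-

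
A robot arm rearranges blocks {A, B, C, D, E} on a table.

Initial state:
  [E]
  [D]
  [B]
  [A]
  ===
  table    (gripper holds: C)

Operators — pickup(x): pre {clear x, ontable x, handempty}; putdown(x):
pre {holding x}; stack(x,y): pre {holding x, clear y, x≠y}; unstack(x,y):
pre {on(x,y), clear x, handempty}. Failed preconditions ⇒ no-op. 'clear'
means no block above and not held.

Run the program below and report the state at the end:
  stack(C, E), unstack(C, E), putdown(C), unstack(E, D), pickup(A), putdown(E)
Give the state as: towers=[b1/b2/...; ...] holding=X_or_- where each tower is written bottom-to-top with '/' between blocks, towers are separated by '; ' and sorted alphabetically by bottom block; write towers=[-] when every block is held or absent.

towers=[A/B/D; C; E] holding=-

step 1 (stack(C, E)): towers=[A/B/D/E/C] holding=-
step 2 (unstack(C, E)): towers=[A/B/D/E] holding=C
step 3 (putdown(C)): towers=[A/B/D/E; C] holding=-
step 4 (unstack(E, D)): towers=[A/B/D; C] holding=E
step 5 (pickup(A)) [no-op]: towers=[A/B/D; C] holding=E
step 6 (putdown(E)): towers=[A/B/D; C; E] holding=-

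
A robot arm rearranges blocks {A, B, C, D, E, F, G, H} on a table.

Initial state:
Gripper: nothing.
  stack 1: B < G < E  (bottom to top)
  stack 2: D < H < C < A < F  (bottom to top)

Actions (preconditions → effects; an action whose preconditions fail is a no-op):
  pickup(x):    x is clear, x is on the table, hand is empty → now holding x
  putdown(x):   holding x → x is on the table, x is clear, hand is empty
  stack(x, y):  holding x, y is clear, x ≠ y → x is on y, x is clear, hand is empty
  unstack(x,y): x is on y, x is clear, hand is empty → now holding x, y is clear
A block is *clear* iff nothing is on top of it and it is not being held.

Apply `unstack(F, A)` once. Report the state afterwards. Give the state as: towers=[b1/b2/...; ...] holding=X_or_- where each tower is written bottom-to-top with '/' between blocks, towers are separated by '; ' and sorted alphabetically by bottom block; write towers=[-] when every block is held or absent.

towers=[B/G/E; D/H/C/A] holding=F

before: towers=[B/G/E; D/H/C/A/F] holding=-
pre[unstack(F, A)]: on(F,A) ok, clear(F) ok, handempty ok
all met → apply unstack(F, A)
after:  towers=[B/G/E; D/H/C/A] holding=F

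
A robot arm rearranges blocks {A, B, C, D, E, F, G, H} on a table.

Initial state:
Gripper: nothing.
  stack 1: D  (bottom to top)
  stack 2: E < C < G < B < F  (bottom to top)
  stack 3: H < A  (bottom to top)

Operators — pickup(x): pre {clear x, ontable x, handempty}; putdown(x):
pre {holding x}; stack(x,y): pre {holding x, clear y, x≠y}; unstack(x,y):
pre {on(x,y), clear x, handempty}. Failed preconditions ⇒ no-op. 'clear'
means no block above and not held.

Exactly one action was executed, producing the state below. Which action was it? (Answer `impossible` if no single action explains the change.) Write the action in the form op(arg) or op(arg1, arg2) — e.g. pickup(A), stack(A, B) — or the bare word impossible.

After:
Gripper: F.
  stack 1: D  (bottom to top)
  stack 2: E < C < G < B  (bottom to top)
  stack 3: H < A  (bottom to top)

unstack(F, B)

target: towers=[D; E/C/G/B; H/A] holding=F
     unstack(A, H) → towers=[D; E/C/G/B/F; H] holding=A
     unstack(F, B) → towers=[D; E/C/G/B; H/A] holding=F  ← match
         pickup(D) → towers=[E/C/G/B/F; H/A] holding=D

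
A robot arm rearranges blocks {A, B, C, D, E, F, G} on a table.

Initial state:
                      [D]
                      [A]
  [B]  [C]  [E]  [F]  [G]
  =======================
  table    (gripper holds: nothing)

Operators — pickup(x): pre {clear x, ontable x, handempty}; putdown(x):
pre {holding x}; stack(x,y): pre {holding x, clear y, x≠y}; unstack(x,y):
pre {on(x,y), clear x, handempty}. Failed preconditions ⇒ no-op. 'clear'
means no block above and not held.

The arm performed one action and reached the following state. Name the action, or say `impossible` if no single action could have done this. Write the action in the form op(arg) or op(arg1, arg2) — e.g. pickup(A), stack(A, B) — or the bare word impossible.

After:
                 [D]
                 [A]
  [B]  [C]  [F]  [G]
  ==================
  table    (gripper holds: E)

target: towers=[B; C; F; G/A/D] holding=E
         pickup(B) → towers=[C; E; F; G/A/D] holding=B
         pickup(F) → towers=[B; C; E; G/A/D] holding=F
     unstack(D, A) → towers=[B; C; E; F; G/A] holding=D
         pickup(E) → towers=[B; C; F; G/A/D] holding=E  ← match
         pickup(C) → towers=[B; E; F; G/A/D] holding=C

pickup(E)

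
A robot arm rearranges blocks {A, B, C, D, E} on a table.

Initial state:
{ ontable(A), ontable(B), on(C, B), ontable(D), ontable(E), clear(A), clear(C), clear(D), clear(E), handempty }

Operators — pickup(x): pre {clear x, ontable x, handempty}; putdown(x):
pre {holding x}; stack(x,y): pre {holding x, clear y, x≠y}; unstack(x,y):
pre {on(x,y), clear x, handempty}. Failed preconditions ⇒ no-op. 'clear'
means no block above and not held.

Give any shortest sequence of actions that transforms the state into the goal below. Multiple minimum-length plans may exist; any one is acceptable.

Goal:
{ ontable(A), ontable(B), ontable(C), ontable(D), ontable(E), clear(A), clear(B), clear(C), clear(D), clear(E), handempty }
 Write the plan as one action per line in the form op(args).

unstack(C, B)
putdown(C)

step 1 (unstack(C, B)): towers=[A; B; D; E] holding=C
step 2 (putdown(C)): towers=[A; B; C; D; E] holding=-
goal check: towers=[A; B; C; D; E] holding=- — reached (length 2, optimal by BFS)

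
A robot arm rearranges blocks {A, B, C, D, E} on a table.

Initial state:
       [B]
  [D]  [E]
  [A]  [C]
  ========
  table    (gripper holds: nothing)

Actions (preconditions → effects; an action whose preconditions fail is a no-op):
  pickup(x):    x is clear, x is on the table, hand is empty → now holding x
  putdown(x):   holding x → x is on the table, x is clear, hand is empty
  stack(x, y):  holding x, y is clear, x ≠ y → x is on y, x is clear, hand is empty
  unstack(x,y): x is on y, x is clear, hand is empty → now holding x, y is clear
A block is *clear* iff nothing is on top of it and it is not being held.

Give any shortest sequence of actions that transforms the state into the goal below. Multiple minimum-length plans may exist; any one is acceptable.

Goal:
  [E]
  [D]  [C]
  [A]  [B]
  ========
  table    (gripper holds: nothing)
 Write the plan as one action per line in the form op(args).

step 1 (unstack(B, E)): towers=[A/D; C/E] holding=B
step 2 (putdown(B)): towers=[A/D; B; C/E] holding=-
step 3 (unstack(E, C)): towers=[A/D; B; C] holding=E
step 4 (stack(E, D)): towers=[A/D/E; B; C] holding=-
step 5 (pickup(C)): towers=[A/D/E; B] holding=C
step 6 (stack(C, B)): towers=[A/D/E; B/C] holding=-
goal check: towers=[A/D/E; B/C] holding=- — reached (length 6, optimal by BFS)

unstack(B, E)
putdown(B)
unstack(E, C)
stack(E, D)
pickup(C)
stack(C, B)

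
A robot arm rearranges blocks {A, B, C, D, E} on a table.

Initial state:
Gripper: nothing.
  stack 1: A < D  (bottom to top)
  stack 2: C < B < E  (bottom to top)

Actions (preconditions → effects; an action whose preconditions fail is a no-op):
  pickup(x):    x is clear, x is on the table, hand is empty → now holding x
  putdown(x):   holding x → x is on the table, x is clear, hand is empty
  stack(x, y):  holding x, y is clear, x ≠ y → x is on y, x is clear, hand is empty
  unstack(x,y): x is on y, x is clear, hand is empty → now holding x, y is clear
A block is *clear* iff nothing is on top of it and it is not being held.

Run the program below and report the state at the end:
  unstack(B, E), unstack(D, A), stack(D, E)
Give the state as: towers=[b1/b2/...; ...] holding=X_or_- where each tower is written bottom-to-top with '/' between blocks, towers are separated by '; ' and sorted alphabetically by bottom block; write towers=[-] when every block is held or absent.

towers=[A; C/B/E/D] holding=-

step 1 (unstack(B, E)) [no-op]: towers=[A/D; C/B/E] holding=-
step 2 (unstack(D, A)): towers=[A; C/B/E] holding=D
step 3 (stack(D, E)): towers=[A; C/B/E/D] holding=-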